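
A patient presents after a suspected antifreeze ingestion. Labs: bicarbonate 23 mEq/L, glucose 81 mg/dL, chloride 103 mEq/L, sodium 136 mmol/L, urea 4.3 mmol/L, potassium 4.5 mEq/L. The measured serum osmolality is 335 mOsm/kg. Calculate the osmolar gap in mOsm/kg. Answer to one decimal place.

Calculated osmolality = 2·Na + glucose/18 + urea
= 2·136 + 81/18 + 4.3
= 272 + 4.50 + 4.30
= 280.8 mOsm/kg ≈ 280.8 mOsm/kg
Osmolar gap = measured − calculated = 335 − 280.8 = 54.2 mOsm/kg

54.2 mOsm/kg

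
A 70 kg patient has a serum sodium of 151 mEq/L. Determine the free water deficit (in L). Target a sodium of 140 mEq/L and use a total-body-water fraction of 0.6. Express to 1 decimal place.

3.3 L

TBW = 0.6 · 70 = 42 L
Free water deficit = TBW · (Na/140 − 1)
= 42 · (151/140 − 1)
= 42 · 0.0786
= 3.3 L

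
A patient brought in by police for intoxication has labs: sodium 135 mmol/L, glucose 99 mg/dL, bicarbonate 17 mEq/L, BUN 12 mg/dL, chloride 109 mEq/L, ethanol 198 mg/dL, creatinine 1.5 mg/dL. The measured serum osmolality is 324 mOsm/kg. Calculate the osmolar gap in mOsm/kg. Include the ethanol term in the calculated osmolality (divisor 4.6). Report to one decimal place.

Calculated osmolality = 2·Na + glucose/18 + BUN/2.8 + ethanol/4.6
= 2·135 + 99/18 + 12/2.8 + 198/4.6
= 270 + 5.50 + 4.29 + 43.04
= 322.83 mOsm/kg ≈ 322.8 mOsm/kg
Osmolar gap = measured − calculated = 324 − 322.8 = 1.2 mOsm/kg

1.2 mOsm/kg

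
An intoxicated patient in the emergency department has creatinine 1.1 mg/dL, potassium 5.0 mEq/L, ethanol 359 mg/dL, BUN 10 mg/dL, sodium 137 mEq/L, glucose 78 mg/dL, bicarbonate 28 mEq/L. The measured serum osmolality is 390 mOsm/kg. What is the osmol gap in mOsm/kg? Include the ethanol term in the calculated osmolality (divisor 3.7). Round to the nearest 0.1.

Calculated osmolality = 2·Na + glucose/18 + BUN/2.8 + ethanol/3.7
= 2·137 + 78/18 + 10/2.8 + 359/3.7
= 274 + 4.33 + 3.57 + 97.03
= 378.93 mOsm/kg ≈ 378.9 mOsm/kg
Osmolar gap = measured − calculated = 390 − 378.9 = 11.1 mOsm/kg

11.1 mOsm/kg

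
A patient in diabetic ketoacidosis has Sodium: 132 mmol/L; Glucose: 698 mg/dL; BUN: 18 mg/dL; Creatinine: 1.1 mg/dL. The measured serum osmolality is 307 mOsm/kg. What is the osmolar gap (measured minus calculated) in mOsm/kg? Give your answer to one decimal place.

-2.2 mOsm/kg

Calculated osmolality = 2·Na + glucose/18 + BUN/2.8
= 2·132 + 698/18 + 18/2.8
= 264 + 38.78 + 6.43
= 309.21 mOsm/kg ≈ 309.2 mOsm/kg
Osmolar gap = measured − calculated = 307 − 309.2 = -2.2 mOsm/kg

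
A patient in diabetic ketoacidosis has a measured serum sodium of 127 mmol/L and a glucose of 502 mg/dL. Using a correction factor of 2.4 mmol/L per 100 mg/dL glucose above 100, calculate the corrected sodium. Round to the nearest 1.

Corrected Na = measured Na + 2.4 · (glucose − 100)/100
= 127 + 2.4 · (502 − 100)/100
= 127 + 9.6
= 136.6 mmol/L

137 mmol/L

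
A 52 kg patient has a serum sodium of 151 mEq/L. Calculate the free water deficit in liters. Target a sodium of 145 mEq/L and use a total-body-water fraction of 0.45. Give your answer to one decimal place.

1.0 L

TBW = 0.45 · 52 = 23.4 L
Free water deficit = TBW · (Na/145 − 1)
= 23.4 · (151/145 − 1)
= 23.4 · 0.0414
= 0.97 L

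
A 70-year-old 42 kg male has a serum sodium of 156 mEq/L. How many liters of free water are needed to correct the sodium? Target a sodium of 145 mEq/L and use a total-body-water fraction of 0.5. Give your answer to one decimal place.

1.6 L

TBW = 0.5 · 42 = 21 L
Free water deficit = TBW · (Na/145 − 1)
= 21 · (156/145 − 1)
= 21 · 0.0759
= 1.59 L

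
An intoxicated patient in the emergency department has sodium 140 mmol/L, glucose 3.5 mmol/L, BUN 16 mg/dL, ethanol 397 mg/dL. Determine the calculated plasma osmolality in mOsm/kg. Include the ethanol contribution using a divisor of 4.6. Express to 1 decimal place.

Calculated osmolality = 2·Na + glucose + BUN/2.8 + ethanol/4.6
= 2·140 + 3.5 + 16/2.8 + 397/4.6
= 280 + 3.50 + 5.71 + 86.30
= 375.51 mOsm/kg

375.5 mOsm/kg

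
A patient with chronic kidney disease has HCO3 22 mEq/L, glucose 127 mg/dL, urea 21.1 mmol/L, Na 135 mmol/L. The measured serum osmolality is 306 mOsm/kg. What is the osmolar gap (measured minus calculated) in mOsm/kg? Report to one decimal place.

7.8 mOsm/kg

Calculated osmolality = 2·Na + glucose/18 + urea
= 2·135 + 127/18 + 21.1
= 270 + 7.06 + 21.10
= 298.16 mOsm/kg ≈ 298.2 mOsm/kg
Osmolar gap = measured − calculated = 306 − 298.2 = 7.8 mOsm/kg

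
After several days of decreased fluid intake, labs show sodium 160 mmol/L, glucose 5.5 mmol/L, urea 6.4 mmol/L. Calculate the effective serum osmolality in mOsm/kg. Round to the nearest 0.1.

Effective osmolality excludes urea (freely permeant across cell membranes):
2·Na + glucose
= 2·160 + 5.5
= 320 + 5.5
= 325.5 mOsm/kg

325.5 mOsm/kg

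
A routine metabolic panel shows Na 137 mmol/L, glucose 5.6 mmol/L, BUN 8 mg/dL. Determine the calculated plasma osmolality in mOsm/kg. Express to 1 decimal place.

282.5 mOsm/kg

Calculated osmolality = 2·Na + glucose + BUN/2.8
= 2·137 + 5.6 + 8/2.8
= 274 + 5.60 + 2.86
= 282.46 mOsm/kg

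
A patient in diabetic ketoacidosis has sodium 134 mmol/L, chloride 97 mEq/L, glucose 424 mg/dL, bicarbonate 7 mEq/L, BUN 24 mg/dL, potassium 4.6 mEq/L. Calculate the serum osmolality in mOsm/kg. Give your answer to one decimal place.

Calculated osmolality = 2·Na + glucose/18 + BUN/2.8
= 2·134 + 424/18 + 24/2.8
= 268 + 23.56 + 8.57
= 300.13 mOsm/kg

300.1 mOsm/kg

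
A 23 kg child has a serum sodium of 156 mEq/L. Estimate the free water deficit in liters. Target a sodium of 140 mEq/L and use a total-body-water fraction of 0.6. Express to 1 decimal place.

TBW = 0.6 · 23 = 13.8 L
Free water deficit = TBW · (Na/140 − 1)
= 13.8 · (156/140 − 1)
= 13.8 · 0.1143
= 1.58 L

1.6 L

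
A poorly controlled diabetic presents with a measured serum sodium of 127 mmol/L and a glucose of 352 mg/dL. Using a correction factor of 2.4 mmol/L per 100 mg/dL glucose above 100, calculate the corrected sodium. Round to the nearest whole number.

Corrected Na = measured Na + 2.4 · (glucose − 100)/100
= 127 + 2.4 · (352 − 100)/100
= 127 + 6
= 133 mmol/L

133 mmol/L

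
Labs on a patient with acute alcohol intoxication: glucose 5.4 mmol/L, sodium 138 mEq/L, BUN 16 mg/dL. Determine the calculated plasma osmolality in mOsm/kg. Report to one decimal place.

287.1 mOsm/kg

Calculated osmolality = 2·Na + glucose + BUN/2.8
= 2·138 + 5.4 + 16/2.8
= 276 + 5.40 + 5.71
= 287.11 mOsm/kg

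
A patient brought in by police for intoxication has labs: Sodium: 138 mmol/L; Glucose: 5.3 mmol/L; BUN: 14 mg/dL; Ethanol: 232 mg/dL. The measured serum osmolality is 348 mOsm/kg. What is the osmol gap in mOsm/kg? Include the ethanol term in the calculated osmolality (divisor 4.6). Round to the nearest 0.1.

Calculated osmolality = 2·Na + glucose + BUN/2.8 + ethanol/4.6
= 2·138 + 5.3 + 14/2.8 + 232/4.6
= 276 + 5.30 + 5 + 50.43
= 336.73 mOsm/kg ≈ 336.7 mOsm/kg
Osmolar gap = measured − calculated = 348 − 336.7 = 11.3 mOsm/kg

11.3 mOsm/kg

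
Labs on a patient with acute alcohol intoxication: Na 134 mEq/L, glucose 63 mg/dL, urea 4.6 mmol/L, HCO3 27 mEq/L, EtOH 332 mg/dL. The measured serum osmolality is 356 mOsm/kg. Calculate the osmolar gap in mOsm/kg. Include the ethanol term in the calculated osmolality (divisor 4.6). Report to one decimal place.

Calculated osmolality = 2·Na + glucose/18 + urea + ethanol/4.6
= 2·134 + 63/18 + 4.6 + 332/4.6
= 268 + 3.50 + 4.60 + 72.17
= 348.27 mOsm/kg ≈ 348.3 mOsm/kg
Osmolar gap = measured − calculated = 356 − 348.3 = 7.7 mOsm/kg

7.7 mOsm/kg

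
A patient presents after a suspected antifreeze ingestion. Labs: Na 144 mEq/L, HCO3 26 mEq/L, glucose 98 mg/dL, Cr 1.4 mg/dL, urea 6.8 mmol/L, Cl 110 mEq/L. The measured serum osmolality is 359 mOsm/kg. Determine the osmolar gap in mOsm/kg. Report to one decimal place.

Calculated osmolality = 2·Na + glucose/18 + urea
= 2·144 + 98/18 + 6.8
= 288 + 5.44 + 6.80
= 300.24 mOsm/kg ≈ 300.2 mOsm/kg
Osmolar gap = measured − calculated = 359 − 300.2 = 58.8 mOsm/kg

58.8 mOsm/kg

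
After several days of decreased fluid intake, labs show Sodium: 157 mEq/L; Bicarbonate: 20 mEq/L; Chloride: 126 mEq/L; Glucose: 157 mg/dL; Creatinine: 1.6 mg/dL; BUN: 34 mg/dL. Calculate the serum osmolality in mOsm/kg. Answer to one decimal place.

334.9 mOsm/kg

Calculated osmolality = 2·Na + glucose/18 + BUN/2.8
= 2·157 + 157/18 + 34/2.8
= 314 + 8.72 + 12.14
= 334.86 mOsm/kg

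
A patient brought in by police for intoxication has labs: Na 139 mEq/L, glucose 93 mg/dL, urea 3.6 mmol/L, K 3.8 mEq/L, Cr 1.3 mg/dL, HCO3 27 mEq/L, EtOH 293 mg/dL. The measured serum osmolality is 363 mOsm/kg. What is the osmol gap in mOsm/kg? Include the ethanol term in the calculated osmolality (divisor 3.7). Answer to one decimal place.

-3.0 mOsm/kg

Calculated osmolality = 2·Na + glucose/18 + urea + ethanol/3.7
= 2·139 + 93/18 + 3.6 + 293/3.7
= 278 + 5.17 + 3.60 + 79.19
= 365.96 mOsm/kg ≈ 366.0 mOsm/kg
Osmolar gap = measured − calculated = 363 − 366.0 = -3.0 mOsm/kg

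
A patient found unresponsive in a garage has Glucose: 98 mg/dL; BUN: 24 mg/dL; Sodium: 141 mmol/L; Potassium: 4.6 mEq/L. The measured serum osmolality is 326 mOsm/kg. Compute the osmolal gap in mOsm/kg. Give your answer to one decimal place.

30.0 mOsm/kg

Calculated osmolality = 2·Na + glucose/18 + BUN/2.8
= 2·141 + 98/18 + 24/2.8
= 282 + 5.44 + 8.57
= 296.01 mOsm/kg ≈ 296.0 mOsm/kg
Osmolar gap = measured − calculated = 326 − 296.0 = 30.0 mOsm/kg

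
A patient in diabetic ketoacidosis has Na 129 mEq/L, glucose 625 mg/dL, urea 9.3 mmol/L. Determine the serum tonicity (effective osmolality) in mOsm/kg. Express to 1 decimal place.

Effective osmolality excludes urea (freely permeant across cell membranes):
2·Na + glucose/18
= 2·129 + 625/18
= 258 + 34.72
= 292.72 mOsm/kg

292.7 mOsm/kg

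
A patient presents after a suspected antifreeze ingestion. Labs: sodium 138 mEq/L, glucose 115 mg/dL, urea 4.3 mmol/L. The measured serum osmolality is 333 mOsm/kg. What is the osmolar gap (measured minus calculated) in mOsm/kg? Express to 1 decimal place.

Calculated osmolality = 2·Na + glucose/18 + urea
= 2·138 + 115/18 + 4.3
= 276 + 6.39 + 4.30
= 286.69 mOsm/kg ≈ 286.7 mOsm/kg
Osmolar gap = measured − calculated = 333 − 286.7 = 46.3 mOsm/kg

46.3 mOsm/kg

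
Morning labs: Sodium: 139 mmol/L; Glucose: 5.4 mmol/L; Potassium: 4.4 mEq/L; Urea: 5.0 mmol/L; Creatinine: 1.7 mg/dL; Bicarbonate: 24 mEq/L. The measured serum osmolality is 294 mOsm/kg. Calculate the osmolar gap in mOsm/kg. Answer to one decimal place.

Calculated osmolality = 2·Na + glucose + urea
= 2·139 + 5.4 + 5
= 278 + 5.40 + 5
= 288.4 mOsm/kg ≈ 288.4 mOsm/kg
Osmolar gap = measured − calculated = 294 − 288.4 = 5.6 mOsm/kg

5.6 mOsm/kg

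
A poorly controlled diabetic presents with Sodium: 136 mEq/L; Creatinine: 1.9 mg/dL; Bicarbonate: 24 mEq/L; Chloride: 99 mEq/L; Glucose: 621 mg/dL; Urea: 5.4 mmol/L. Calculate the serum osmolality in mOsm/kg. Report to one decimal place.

Calculated osmolality = 2·Na + glucose/18 + urea
= 2·136 + 621/18 + 5.4
= 272 + 34.50 + 5.40
= 311.9 mOsm/kg

311.9 mOsm/kg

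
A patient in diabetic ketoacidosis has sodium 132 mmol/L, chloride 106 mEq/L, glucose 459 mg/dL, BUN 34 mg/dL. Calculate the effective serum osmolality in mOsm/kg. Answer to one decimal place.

289.5 mOsm/kg

Effective osmolality excludes urea (freely permeant across cell membranes):
2·Na + glucose/18
= 2·132 + 459/18
= 264 + 25.5
= 289.5 mOsm/kg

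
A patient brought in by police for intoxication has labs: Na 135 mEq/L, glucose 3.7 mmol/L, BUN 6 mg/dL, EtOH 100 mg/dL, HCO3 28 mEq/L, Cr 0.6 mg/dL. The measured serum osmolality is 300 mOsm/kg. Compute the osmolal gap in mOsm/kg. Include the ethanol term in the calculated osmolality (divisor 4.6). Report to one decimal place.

2.4 mOsm/kg

Calculated osmolality = 2·Na + glucose + BUN/2.8 + ethanol/4.6
= 2·135 + 3.7 + 6/2.8 + 100/4.6
= 270 + 3.70 + 2.14 + 21.74
= 297.58 mOsm/kg ≈ 297.6 mOsm/kg
Osmolar gap = measured − calculated = 300 − 297.6 = 2.4 mOsm/kg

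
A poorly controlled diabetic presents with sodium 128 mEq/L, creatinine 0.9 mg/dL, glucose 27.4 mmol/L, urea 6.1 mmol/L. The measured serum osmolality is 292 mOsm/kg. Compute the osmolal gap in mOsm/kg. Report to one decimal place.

2.5 mOsm/kg

Calculated osmolality = 2·Na + glucose + urea
= 2·128 + 27.4 + 6.1
= 256 + 27.40 + 6.10
= 289.5 mOsm/kg ≈ 289.5 mOsm/kg
Osmolar gap = measured − calculated = 292 − 289.5 = 2.5 mOsm/kg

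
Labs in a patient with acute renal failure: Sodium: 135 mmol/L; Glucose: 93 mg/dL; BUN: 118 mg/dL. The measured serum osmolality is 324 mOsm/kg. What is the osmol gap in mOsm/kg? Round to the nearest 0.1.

6.7 mOsm/kg

Calculated osmolality = 2·Na + glucose/18 + BUN/2.8
= 2·135 + 93/18 + 118/2.8
= 270 + 5.17 + 42.14
= 317.31 mOsm/kg ≈ 317.3 mOsm/kg
Osmolar gap = measured − calculated = 324 − 317.3 = 6.7 mOsm/kg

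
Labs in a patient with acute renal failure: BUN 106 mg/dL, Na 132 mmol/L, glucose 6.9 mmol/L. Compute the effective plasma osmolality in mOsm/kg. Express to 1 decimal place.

Effective osmolality excludes urea (freely permeant across cell membranes):
2·Na + glucose
= 2·132 + 6.9
= 264 + 6.9
= 270.9 mOsm/kg

270.9 mOsm/kg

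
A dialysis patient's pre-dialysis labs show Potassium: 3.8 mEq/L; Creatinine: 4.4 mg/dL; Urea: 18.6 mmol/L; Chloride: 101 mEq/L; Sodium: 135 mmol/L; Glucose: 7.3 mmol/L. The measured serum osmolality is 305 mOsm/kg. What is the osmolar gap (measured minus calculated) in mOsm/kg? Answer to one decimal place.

9.1 mOsm/kg

Calculated osmolality = 2·Na + glucose + urea
= 2·135 + 7.3 + 18.6
= 270 + 7.30 + 18.60
= 295.9 mOsm/kg ≈ 295.9 mOsm/kg
Osmolar gap = measured − calculated = 305 − 295.9 = 9.1 mOsm/kg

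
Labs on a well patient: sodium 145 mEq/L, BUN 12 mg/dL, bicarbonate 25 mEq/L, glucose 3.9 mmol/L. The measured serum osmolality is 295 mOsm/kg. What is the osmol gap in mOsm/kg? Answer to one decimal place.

-3.2 mOsm/kg

Calculated osmolality = 2·Na + glucose + BUN/2.8
= 2·145 + 3.9 + 12/2.8
= 290 + 3.90 + 4.29
= 298.19 mOsm/kg ≈ 298.2 mOsm/kg
Osmolar gap = measured − calculated = 295 − 298.2 = -3.2 mOsm/kg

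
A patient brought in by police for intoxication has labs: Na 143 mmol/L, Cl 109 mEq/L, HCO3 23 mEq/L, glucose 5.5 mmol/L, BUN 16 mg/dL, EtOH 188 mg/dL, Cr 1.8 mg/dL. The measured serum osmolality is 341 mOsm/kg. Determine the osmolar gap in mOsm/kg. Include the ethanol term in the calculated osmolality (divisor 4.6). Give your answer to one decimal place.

2.9 mOsm/kg

Calculated osmolality = 2·Na + glucose + BUN/2.8 + ethanol/4.6
= 2·143 + 5.5 + 16/2.8 + 188/4.6
= 286 + 5.50 + 5.71 + 40.87
= 338.08 mOsm/kg ≈ 338.1 mOsm/kg
Osmolar gap = measured − calculated = 341 − 338.1 = 2.9 mOsm/kg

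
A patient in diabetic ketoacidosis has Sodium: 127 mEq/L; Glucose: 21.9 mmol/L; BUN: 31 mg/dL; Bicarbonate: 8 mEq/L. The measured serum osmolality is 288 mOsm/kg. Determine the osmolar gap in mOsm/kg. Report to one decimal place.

1.0 mOsm/kg

Calculated osmolality = 2·Na + glucose + BUN/2.8
= 2·127 + 21.9 + 31/2.8
= 254 + 21.90 + 11.07
= 286.97 mOsm/kg ≈ 287.0 mOsm/kg
Osmolar gap = measured − calculated = 288 − 287.0 = 1.0 mOsm/kg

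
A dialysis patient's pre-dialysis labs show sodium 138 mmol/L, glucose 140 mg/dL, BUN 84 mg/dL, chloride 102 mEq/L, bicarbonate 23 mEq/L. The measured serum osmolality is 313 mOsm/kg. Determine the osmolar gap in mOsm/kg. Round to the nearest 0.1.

-0.8 mOsm/kg

Calculated osmolality = 2·Na + glucose/18 + BUN/2.8
= 2·138 + 140/18 + 84/2.8
= 276 + 7.78 + 30
= 313.78 mOsm/kg ≈ 313.8 mOsm/kg
Osmolar gap = measured − calculated = 313 − 313.8 = -0.8 mOsm/kg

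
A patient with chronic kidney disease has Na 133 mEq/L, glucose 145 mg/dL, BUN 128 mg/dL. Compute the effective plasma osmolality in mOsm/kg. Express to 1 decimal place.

274.1 mOsm/kg

Effective osmolality excludes urea (freely permeant across cell membranes):
2·Na + glucose/18
= 2·133 + 145/18
= 266 + 8.06
= 274.06 mOsm/kg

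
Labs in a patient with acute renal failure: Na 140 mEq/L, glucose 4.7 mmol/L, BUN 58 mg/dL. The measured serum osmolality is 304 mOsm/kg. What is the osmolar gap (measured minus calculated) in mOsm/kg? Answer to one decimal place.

-1.4 mOsm/kg

Calculated osmolality = 2·Na + glucose + BUN/2.8
= 2·140 + 4.7 + 58/2.8
= 280 + 4.70 + 20.71
= 305.41 mOsm/kg ≈ 305.4 mOsm/kg
Osmolar gap = measured − calculated = 304 − 305.4 = -1.4 mOsm/kg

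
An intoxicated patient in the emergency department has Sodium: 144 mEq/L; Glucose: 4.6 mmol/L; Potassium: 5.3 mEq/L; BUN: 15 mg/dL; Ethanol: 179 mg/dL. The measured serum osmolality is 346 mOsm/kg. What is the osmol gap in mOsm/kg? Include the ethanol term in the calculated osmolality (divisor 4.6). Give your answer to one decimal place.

Calculated osmolality = 2·Na + glucose + BUN/2.8 + ethanol/4.6
= 2·144 + 4.6 + 15/2.8 + 179/4.6
= 288 + 4.60 + 5.36 + 38.91
= 336.87 mOsm/kg ≈ 336.9 mOsm/kg
Osmolar gap = measured − calculated = 346 − 336.9 = 9.1 mOsm/kg

9.1 mOsm/kg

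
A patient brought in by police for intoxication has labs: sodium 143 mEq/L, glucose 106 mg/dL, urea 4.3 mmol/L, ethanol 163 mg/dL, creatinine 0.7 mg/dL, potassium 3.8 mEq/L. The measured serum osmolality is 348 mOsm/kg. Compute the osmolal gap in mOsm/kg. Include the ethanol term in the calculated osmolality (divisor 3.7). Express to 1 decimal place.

Calculated osmolality = 2·Na + glucose/18 + urea + ethanol/3.7
= 2·143 + 106/18 + 4.3 + 163/3.7
= 286 + 5.89 + 4.30 + 44.05
= 340.24 mOsm/kg ≈ 340.2 mOsm/kg
Osmolar gap = measured − calculated = 348 − 340.2 = 7.8 mOsm/kg

7.8 mOsm/kg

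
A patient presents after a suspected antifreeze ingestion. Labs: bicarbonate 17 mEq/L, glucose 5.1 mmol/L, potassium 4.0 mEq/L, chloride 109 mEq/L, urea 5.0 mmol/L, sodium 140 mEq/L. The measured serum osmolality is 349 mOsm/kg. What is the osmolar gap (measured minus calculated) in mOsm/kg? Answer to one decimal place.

58.9 mOsm/kg

Calculated osmolality = 2·Na + glucose + urea
= 2·140 + 5.1 + 5
= 280 + 5.10 + 5
= 290.1 mOsm/kg ≈ 290.1 mOsm/kg
Osmolar gap = measured − calculated = 349 − 290.1 = 58.9 mOsm/kg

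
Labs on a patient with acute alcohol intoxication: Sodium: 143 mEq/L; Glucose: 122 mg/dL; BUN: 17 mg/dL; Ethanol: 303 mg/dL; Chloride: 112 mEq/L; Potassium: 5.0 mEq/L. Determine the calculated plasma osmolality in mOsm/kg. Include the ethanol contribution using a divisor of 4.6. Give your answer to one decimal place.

Calculated osmolality = 2·Na + glucose/18 + BUN/2.8 + ethanol/4.6
= 2·143 + 122/18 + 17/2.8 + 303/4.6
= 286 + 6.78 + 6.07 + 65.87
= 364.72 mOsm/kg

364.7 mOsm/kg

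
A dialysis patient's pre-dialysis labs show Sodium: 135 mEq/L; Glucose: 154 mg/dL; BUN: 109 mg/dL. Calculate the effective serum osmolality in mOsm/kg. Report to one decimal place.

278.6 mOsm/kg

Effective osmolality excludes urea (freely permeant across cell membranes):
2·Na + glucose/18
= 2·135 + 154/18
= 270 + 8.56
= 278.56 mOsm/kg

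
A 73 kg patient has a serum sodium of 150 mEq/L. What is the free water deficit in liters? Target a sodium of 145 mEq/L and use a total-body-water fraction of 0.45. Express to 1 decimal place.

1.1 L

TBW = 0.45 · 73 = 32.85 L
Free water deficit = TBW · (Na/145 − 1)
= 32.85 · (150/145 − 1)
= 32.85 · 0.0345
= 1.13 L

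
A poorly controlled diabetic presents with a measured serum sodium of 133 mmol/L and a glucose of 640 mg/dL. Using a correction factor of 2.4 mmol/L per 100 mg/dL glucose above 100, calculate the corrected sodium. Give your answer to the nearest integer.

Corrected Na = measured Na + 2.4 · (glucose − 100)/100
= 133 + 2.4 · (640 − 100)/100
= 133 + 13
= 146 mmol/L

146 mmol/L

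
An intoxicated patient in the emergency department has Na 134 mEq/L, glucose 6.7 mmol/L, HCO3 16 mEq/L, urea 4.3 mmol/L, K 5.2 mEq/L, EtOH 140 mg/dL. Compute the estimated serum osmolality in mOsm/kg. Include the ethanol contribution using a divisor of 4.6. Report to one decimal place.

Calculated osmolality = 2·Na + glucose + urea + ethanol/4.6
= 2·134 + 6.7 + 4.3 + 140/4.6
= 268 + 6.70 + 4.30 + 30.43
= 309.43 mOsm/kg

309.4 mOsm/kg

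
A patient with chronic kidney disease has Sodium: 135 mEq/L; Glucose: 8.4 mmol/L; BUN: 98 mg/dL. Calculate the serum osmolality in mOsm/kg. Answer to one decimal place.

313.4 mOsm/kg

Calculated osmolality = 2·Na + glucose + BUN/2.8
= 2·135 + 8.4 + 98/2.8
= 270 + 8.40 + 35
= 313.4 mOsm/kg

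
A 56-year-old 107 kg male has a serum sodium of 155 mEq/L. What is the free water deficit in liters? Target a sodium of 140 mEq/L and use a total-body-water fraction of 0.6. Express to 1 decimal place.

TBW = 0.6 · 107 = 64.2 L
Free water deficit = TBW · (Na/140 − 1)
= 64.2 · (155/140 − 1)
= 64.2 · 0.1071
= 6.88 L

6.9 L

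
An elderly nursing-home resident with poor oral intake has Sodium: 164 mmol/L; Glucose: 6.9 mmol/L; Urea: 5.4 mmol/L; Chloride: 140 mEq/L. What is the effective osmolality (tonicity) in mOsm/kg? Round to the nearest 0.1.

334.9 mOsm/kg

Effective osmolality excludes urea (freely permeant across cell membranes):
2·Na + glucose
= 2·164 + 6.9
= 328 + 6.9
= 334.9 mOsm/kg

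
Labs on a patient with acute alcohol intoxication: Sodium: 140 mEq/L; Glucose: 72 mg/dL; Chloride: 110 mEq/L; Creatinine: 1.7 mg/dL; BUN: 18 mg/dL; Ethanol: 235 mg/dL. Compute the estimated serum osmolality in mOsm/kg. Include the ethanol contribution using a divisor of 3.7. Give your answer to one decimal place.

Calculated osmolality = 2·Na + glucose/18 + BUN/2.8 + ethanol/3.7
= 2·140 + 72/18 + 18/2.8 + 235/3.7
= 280 + 4 + 6.43 + 63.51
= 353.94 mOsm/kg

353.9 mOsm/kg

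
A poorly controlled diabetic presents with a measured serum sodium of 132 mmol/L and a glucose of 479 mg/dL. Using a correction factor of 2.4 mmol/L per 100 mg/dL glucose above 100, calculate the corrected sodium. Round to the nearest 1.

141 mmol/L

Corrected Na = measured Na + 2.4 · (glucose − 100)/100
= 132 + 2.4 · (479 − 100)/100
= 132 + 9.1
= 141.1 mmol/L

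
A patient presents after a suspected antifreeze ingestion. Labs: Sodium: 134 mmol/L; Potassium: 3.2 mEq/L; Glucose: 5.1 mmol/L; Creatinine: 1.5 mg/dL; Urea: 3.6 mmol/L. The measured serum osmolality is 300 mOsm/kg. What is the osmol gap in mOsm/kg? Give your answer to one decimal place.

23.3 mOsm/kg

Calculated osmolality = 2·Na + glucose + urea
= 2·134 + 5.1 + 3.6
= 268 + 5.10 + 3.60
= 276.7 mOsm/kg ≈ 276.7 mOsm/kg
Osmolar gap = measured − calculated = 300 − 276.7 = 23.3 mOsm/kg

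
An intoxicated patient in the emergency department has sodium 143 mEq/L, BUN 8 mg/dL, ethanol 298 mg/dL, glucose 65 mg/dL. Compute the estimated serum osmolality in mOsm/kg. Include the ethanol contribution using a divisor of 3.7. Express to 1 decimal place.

Calculated osmolality = 2·Na + glucose/18 + BUN/2.8 + ethanol/3.7
= 2·143 + 65/18 + 8/2.8 + 298/3.7
= 286 + 3.61 + 2.86 + 80.54
= 373.01 mOsm/kg

373.0 mOsm/kg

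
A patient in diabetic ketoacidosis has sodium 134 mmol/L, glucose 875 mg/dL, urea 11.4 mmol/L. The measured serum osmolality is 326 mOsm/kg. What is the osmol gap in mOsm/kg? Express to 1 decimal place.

-2.0 mOsm/kg

Calculated osmolality = 2·Na + glucose/18 + urea
= 2·134 + 875/18 + 11.4
= 268 + 48.61 + 11.40
= 328.01 mOsm/kg ≈ 328.0 mOsm/kg
Osmolar gap = measured − calculated = 326 − 328.0 = -2.0 mOsm/kg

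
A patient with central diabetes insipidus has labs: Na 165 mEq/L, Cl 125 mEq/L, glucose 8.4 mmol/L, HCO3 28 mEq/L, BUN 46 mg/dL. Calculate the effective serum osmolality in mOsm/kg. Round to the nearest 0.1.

338.4 mOsm/kg

Effective osmolality excludes urea (freely permeant across cell membranes):
2·Na + glucose
= 2·165 + 8.4
= 330 + 8.4
= 338.4 mOsm/kg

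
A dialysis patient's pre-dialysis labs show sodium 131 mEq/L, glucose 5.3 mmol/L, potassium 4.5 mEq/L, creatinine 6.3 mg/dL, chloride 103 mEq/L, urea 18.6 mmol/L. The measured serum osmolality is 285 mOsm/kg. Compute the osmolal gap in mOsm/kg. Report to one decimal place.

Calculated osmolality = 2·Na + glucose + urea
= 2·131 + 5.3 + 18.6
= 262 + 5.30 + 18.60
= 285.9 mOsm/kg ≈ 285.9 mOsm/kg
Osmolar gap = measured − calculated = 285 − 285.9 = -0.9 mOsm/kg

-0.9 mOsm/kg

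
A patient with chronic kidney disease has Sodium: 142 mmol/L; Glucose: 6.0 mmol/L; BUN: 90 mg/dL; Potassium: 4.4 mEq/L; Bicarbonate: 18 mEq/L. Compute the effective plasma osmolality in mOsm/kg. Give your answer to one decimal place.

290.0 mOsm/kg

Effective osmolality excludes urea (freely permeant across cell membranes):
2·Na + glucose
= 2·142 + 6
= 284 + 6
= 290 mOsm/kg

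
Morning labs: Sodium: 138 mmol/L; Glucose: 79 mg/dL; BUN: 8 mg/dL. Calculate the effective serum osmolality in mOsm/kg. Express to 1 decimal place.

280.4 mOsm/kg

Effective osmolality excludes urea (freely permeant across cell membranes):
2·Na + glucose/18
= 2·138 + 79/18
= 276 + 4.39
= 280.39 mOsm/kg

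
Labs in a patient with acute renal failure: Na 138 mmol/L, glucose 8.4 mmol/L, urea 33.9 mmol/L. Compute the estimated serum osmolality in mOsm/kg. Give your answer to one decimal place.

Calculated osmolality = 2·Na + glucose + urea
= 2·138 + 8.4 + 33.9
= 276 + 8.40 + 33.90
= 318.3 mOsm/kg

318.3 mOsm/kg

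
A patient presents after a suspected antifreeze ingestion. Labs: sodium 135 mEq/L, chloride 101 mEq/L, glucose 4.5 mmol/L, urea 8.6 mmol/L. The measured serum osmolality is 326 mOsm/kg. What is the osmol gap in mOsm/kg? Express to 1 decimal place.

42.9 mOsm/kg

Calculated osmolality = 2·Na + glucose + urea
= 2·135 + 4.5 + 8.6
= 270 + 4.50 + 8.60
= 283.1 mOsm/kg ≈ 283.1 mOsm/kg
Osmolar gap = measured − calculated = 326 − 283.1 = 42.9 mOsm/kg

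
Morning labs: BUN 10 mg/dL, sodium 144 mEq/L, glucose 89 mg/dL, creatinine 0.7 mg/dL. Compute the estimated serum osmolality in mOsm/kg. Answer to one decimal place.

Calculated osmolality = 2·Na + glucose/18 + BUN/2.8
= 2·144 + 89/18 + 10/2.8
= 288 + 4.94 + 3.57
= 296.51 mOsm/kg

296.5 mOsm/kg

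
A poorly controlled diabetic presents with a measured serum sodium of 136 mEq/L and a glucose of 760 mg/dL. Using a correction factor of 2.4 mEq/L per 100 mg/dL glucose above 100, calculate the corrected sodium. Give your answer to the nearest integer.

152 mEq/L

Corrected Na = measured Na + 2.4 · (glucose − 100)/100
= 136 + 2.4 · (760 − 100)/100
= 136 + 15.8
= 151.8 mEq/L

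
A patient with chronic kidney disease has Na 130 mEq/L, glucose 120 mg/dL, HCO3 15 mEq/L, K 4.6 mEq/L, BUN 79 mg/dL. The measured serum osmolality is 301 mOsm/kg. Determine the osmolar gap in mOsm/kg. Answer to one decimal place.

6.1 mOsm/kg

Calculated osmolality = 2·Na + glucose/18 + BUN/2.8
= 2·130 + 120/18 + 79/2.8
= 260 + 6.67 + 28.21
= 294.88 mOsm/kg ≈ 294.9 mOsm/kg
Osmolar gap = measured − calculated = 301 − 294.9 = 6.1 mOsm/kg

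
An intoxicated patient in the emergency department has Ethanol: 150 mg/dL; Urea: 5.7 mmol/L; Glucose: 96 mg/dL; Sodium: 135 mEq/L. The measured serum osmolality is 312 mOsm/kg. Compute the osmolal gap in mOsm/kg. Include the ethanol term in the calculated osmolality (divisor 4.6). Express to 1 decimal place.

Calculated osmolality = 2·Na + glucose/18 + urea + ethanol/4.6
= 2·135 + 96/18 + 5.7 + 150/4.6
= 270 + 5.33 + 5.70 + 32.61
= 313.64 mOsm/kg ≈ 313.6 mOsm/kg
Osmolar gap = measured − calculated = 312 − 313.6 = -1.6 mOsm/kg

-1.6 mOsm/kg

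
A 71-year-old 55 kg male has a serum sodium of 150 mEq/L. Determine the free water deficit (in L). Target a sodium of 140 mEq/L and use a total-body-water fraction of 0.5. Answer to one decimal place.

2.0 L

TBW = 0.5 · 55 = 27.5 L
Free water deficit = TBW · (Na/140 − 1)
= 27.5 · (150/140 − 1)
= 27.5 · 0.0714
= 1.96 L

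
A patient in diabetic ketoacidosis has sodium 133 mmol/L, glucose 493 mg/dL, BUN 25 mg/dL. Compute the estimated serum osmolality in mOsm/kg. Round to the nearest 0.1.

302.3 mOsm/kg

Calculated osmolality = 2·Na + glucose/18 + BUN/2.8
= 2·133 + 493/18 + 25/2.8
= 266 + 27.39 + 8.93
= 302.32 mOsm/kg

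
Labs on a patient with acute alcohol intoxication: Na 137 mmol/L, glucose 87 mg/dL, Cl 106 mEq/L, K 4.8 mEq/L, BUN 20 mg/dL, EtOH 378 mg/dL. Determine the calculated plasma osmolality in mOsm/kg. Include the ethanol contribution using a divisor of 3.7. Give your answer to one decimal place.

388.1 mOsm/kg

Calculated osmolality = 2·Na + glucose/18 + BUN/2.8 + ethanol/3.7
= 2·137 + 87/18 + 20/2.8 + 378/3.7
= 274 + 4.83 + 7.14 + 102.16
= 388.13 mOsm/kg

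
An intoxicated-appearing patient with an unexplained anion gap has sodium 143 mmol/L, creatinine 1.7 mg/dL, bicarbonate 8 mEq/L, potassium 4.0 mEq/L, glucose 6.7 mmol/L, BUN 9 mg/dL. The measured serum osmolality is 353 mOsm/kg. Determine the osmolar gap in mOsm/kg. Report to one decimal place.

57.1 mOsm/kg

Calculated osmolality = 2·Na + glucose + BUN/2.8
= 2·143 + 6.7 + 9/2.8
= 286 + 6.70 + 3.21
= 295.91 mOsm/kg ≈ 295.9 mOsm/kg
Osmolar gap = measured − calculated = 353 − 295.9 = 57.1 mOsm/kg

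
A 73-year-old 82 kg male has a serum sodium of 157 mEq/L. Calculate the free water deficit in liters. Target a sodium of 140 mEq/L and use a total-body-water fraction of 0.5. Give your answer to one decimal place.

5.0 L

TBW = 0.5 · 82 = 41 L
Free water deficit = TBW · (Na/140 − 1)
= 41 · (157/140 − 1)
= 41 · 0.1214
= 4.98 L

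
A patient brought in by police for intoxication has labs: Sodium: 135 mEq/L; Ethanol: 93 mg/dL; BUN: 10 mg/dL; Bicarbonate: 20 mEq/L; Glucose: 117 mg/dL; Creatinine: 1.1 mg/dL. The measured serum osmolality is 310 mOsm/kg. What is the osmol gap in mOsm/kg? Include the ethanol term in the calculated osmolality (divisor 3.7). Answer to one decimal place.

Calculated osmolality = 2·Na + glucose/18 + BUN/2.8 + ethanol/3.7
= 2·135 + 117/18 + 10/2.8 + 93/3.7
= 270 + 6.50 + 3.57 + 25.14
= 305.21 mOsm/kg ≈ 305.2 mOsm/kg
Osmolar gap = measured − calculated = 310 − 305.2 = 4.8 mOsm/kg

4.8 mOsm/kg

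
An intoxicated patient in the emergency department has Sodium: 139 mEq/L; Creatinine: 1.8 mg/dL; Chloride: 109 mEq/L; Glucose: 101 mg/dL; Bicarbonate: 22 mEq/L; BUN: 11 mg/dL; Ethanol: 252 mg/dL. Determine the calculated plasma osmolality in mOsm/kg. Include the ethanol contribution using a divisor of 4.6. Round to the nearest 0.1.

342.3 mOsm/kg

Calculated osmolality = 2·Na + glucose/18 + BUN/2.8 + ethanol/4.6
= 2·139 + 101/18 + 11/2.8 + 252/4.6
= 278 + 5.61 + 3.93 + 54.78
= 342.32 mOsm/kg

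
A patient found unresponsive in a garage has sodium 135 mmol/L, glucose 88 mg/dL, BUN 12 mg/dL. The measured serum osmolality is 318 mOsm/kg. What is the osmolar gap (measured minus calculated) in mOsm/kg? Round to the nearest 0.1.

38.8 mOsm/kg

Calculated osmolality = 2·Na + glucose/18 + BUN/2.8
= 2·135 + 88/18 + 12/2.8
= 270 + 4.89 + 4.29
= 279.18 mOsm/kg ≈ 279.2 mOsm/kg
Osmolar gap = measured − calculated = 318 − 279.2 = 38.8 mOsm/kg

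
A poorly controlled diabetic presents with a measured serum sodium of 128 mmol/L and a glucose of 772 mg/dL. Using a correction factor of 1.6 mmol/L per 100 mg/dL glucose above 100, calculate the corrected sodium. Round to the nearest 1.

139 mmol/L

Corrected Na = measured Na + 1.6 · (glucose − 100)/100
= 128 + 1.6 · (772 − 100)/100
= 128 + 10.8
= 138.8 mmol/L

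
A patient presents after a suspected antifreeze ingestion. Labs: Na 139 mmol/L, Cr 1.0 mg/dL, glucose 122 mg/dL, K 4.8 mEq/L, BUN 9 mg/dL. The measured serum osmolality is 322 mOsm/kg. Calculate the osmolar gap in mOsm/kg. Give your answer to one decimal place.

34.0 mOsm/kg

Calculated osmolality = 2·Na + glucose/18 + BUN/2.8
= 2·139 + 122/18 + 9/2.8
= 278 + 6.78 + 3.21
= 287.99 mOsm/kg ≈ 288.0 mOsm/kg
Osmolar gap = measured − calculated = 322 − 288.0 = 34.0 mOsm/kg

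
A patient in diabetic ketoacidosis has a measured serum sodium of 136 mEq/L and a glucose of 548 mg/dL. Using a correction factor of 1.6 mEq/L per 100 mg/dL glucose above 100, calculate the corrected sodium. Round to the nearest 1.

143 mEq/L

Corrected Na = measured Na + 1.6 · (glucose − 100)/100
= 136 + 1.6 · (548 − 100)/100
= 136 + 7.2
= 143.2 mEq/L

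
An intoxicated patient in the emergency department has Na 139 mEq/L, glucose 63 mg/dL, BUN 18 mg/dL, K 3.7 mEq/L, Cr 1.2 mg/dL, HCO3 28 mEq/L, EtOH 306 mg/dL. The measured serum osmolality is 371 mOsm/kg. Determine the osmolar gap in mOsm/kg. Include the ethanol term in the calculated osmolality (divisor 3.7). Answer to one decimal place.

Calculated osmolality = 2·Na + glucose/18 + BUN/2.8 + ethanol/3.7
= 2·139 + 63/18 + 18/2.8 + 306/3.7
= 278 + 3.50 + 6.43 + 82.70
= 370.63 mOsm/kg ≈ 370.6 mOsm/kg
Osmolar gap = measured − calculated = 371 − 370.6 = 0.4 mOsm/kg

0.4 mOsm/kg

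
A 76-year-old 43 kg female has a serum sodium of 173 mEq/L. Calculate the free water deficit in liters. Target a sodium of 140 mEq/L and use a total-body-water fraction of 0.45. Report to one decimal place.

4.6 L

TBW = 0.45 · 43 = 19.35 L
Free water deficit = TBW · (Na/140 − 1)
= 19.35 · (173/140 − 1)
= 19.35 · 0.2357
= 4.56 L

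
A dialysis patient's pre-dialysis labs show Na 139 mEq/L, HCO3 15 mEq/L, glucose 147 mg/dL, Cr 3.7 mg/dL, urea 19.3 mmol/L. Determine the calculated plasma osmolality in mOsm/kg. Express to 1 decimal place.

Calculated osmolality = 2·Na + glucose/18 + urea
= 2·139 + 147/18 + 19.3
= 278 + 8.17 + 19.30
= 305.47 mOsm/kg

305.5 mOsm/kg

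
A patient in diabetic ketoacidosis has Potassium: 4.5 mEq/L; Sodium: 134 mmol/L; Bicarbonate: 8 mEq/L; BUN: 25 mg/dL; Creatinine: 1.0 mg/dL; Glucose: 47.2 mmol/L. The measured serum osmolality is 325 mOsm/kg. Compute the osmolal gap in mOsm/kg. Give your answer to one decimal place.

0.9 mOsm/kg

Calculated osmolality = 2·Na + glucose + BUN/2.8
= 2·134 + 47.2 + 25/2.8
= 268 + 47.20 + 8.93
= 324.13 mOsm/kg ≈ 324.1 mOsm/kg
Osmolar gap = measured − calculated = 325 − 324.1 = 0.9 mOsm/kg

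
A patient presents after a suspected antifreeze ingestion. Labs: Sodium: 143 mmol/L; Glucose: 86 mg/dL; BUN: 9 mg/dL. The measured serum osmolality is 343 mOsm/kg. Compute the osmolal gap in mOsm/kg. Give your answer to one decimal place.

49.0 mOsm/kg

Calculated osmolality = 2·Na + glucose/18 + BUN/2.8
= 2·143 + 86/18 + 9/2.8
= 286 + 4.78 + 3.21
= 293.99 mOsm/kg ≈ 294.0 mOsm/kg
Osmolar gap = measured − calculated = 343 − 294.0 = 49.0 mOsm/kg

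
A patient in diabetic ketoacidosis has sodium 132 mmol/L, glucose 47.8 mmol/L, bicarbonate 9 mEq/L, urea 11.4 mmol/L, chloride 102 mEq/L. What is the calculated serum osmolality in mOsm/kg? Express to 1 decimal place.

Calculated osmolality = 2·Na + glucose + urea
= 2·132 + 47.8 + 11.4
= 264 + 47.80 + 11.40
= 323.2 mOsm/kg

323.2 mOsm/kg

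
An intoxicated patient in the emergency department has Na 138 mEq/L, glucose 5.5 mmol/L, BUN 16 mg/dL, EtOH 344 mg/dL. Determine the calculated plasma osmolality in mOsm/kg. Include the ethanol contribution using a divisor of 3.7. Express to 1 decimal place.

Calculated osmolality = 2·Na + glucose + BUN/2.8 + ethanol/3.7
= 2·138 + 5.5 + 16/2.8 + 344/3.7
= 276 + 5.50 + 5.71 + 92.97
= 380.18 mOsm/kg

380.2 mOsm/kg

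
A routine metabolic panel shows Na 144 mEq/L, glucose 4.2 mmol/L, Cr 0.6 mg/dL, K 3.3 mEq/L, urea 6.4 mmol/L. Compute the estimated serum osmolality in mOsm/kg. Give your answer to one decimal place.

Calculated osmolality = 2·Na + glucose + urea
= 2·144 + 4.2 + 6.4
= 288 + 4.20 + 6.40
= 298.6 mOsm/kg

298.6 mOsm/kg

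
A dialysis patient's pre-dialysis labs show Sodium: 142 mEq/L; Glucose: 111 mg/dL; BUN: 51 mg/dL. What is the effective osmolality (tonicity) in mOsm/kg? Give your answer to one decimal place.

290.2 mOsm/kg

Effective osmolality excludes urea (freely permeant across cell membranes):
2·Na + glucose/18
= 2·142 + 111/18
= 284 + 6.17
= 290.17 mOsm/kg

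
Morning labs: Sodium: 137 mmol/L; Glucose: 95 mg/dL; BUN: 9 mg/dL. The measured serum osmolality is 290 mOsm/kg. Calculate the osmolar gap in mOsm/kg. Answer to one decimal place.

7.5 mOsm/kg

Calculated osmolality = 2·Na + glucose/18 + BUN/2.8
= 2·137 + 95/18 + 9/2.8
= 274 + 5.28 + 3.21
= 282.49 mOsm/kg ≈ 282.5 mOsm/kg
Osmolar gap = measured − calculated = 290 − 282.5 = 7.5 mOsm/kg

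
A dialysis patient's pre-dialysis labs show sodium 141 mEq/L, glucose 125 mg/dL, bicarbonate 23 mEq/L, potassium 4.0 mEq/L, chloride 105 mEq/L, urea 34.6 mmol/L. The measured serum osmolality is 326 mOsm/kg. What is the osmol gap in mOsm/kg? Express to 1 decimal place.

2.5 mOsm/kg

Calculated osmolality = 2·Na + glucose/18 + urea
= 2·141 + 125/18 + 34.6
= 282 + 6.94 + 34.60
= 323.54 mOsm/kg ≈ 323.5 mOsm/kg
Osmolar gap = measured − calculated = 326 − 323.5 = 2.5 mOsm/kg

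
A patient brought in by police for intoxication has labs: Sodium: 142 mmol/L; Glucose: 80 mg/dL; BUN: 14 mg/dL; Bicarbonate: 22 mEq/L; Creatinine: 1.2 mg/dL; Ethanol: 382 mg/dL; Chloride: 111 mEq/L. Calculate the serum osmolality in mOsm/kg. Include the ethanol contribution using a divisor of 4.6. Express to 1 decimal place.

376.5 mOsm/kg

Calculated osmolality = 2·Na + glucose/18 + BUN/2.8 + ethanol/4.6
= 2·142 + 80/18 + 14/2.8 + 382/4.6
= 284 + 4.44 + 5 + 83.04
= 376.48 mOsm/kg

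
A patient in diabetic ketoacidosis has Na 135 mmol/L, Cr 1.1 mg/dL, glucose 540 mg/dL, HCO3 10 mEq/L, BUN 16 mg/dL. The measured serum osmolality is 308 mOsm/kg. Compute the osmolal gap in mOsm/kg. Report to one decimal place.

2.3 mOsm/kg

Calculated osmolality = 2·Na + glucose/18 + BUN/2.8
= 2·135 + 540/18 + 16/2.8
= 270 + 30 + 5.71
= 305.71 mOsm/kg ≈ 305.7 mOsm/kg
Osmolar gap = measured − calculated = 308 − 305.7 = 2.3 mOsm/kg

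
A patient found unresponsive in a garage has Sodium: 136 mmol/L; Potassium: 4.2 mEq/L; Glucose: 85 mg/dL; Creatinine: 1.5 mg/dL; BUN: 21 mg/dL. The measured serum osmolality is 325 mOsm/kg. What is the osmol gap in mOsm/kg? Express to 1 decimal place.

Calculated osmolality = 2·Na + glucose/18 + BUN/2.8
= 2·136 + 85/18 + 21/2.8
= 272 + 4.72 + 7.50
= 284.22 mOsm/kg ≈ 284.2 mOsm/kg
Osmolar gap = measured − calculated = 325 − 284.2 = 40.8 mOsm/kg

40.8 mOsm/kg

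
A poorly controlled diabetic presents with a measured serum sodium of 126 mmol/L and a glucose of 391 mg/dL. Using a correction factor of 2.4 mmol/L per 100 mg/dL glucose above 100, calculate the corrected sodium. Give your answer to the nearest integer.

133 mmol/L

Corrected Na = measured Na + 2.4 · (glucose − 100)/100
= 126 + 2.4 · (391 − 100)/100
= 126 + 7
= 133 mmol/L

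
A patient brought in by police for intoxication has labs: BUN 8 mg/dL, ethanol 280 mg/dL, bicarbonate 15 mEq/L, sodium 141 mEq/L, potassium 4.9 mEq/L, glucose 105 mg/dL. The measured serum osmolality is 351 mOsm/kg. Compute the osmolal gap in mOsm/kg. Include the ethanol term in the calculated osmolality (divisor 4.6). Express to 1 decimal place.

-0.6 mOsm/kg

Calculated osmolality = 2·Na + glucose/18 + BUN/2.8 + ethanol/4.6
= 2·141 + 105/18 + 8/2.8 + 280/4.6
= 282 + 5.83 + 2.86 + 60.87
= 351.56 mOsm/kg ≈ 351.6 mOsm/kg
Osmolar gap = measured − calculated = 351 − 351.6 = -0.6 mOsm/kg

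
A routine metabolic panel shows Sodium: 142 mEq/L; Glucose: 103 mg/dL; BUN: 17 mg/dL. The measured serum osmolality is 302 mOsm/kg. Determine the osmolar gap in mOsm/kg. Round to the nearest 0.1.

6.2 mOsm/kg

Calculated osmolality = 2·Na + glucose/18 + BUN/2.8
= 2·142 + 103/18 + 17/2.8
= 284 + 5.72 + 6.07
= 295.79 mOsm/kg ≈ 295.8 mOsm/kg
Osmolar gap = measured − calculated = 302 − 295.8 = 6.2 mOsm/kg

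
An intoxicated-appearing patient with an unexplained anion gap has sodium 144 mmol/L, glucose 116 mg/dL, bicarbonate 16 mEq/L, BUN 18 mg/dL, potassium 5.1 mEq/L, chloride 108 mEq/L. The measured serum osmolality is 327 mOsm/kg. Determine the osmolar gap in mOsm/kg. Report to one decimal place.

Calculated osmolality = 2·Na + glucose/18 + BUN/2.8
= 2·144 + 116/18 + 18/2.8
= 288 + 6.44 + 6.43
= 300.87 mOsm/kg ≈ 300.9 mOsm/kg
Osmolar gap = measured − calculated = 327 − 300.9 = 26.1 mOsm/kg

26.1 mOsm/kg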